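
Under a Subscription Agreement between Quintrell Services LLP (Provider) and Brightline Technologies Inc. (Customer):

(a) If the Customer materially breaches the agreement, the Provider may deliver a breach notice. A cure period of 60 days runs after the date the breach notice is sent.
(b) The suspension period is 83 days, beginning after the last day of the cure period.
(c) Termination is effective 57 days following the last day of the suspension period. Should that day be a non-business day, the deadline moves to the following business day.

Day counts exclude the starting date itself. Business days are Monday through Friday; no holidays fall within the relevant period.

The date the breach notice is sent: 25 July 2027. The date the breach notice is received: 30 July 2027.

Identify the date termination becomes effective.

10 February 2028

The last day of the cure period: 60 calendar days after 25 July 2027 is 23 September 2027.
The last day of the suspension period: 23 September 2027 + 83 days = 15 December 2027.
The date termination becomes effective: 57 calendar days after 15 December 2027 is 10 February 2028. 10 February 2028 is a Thursday, so no roll-forward applies.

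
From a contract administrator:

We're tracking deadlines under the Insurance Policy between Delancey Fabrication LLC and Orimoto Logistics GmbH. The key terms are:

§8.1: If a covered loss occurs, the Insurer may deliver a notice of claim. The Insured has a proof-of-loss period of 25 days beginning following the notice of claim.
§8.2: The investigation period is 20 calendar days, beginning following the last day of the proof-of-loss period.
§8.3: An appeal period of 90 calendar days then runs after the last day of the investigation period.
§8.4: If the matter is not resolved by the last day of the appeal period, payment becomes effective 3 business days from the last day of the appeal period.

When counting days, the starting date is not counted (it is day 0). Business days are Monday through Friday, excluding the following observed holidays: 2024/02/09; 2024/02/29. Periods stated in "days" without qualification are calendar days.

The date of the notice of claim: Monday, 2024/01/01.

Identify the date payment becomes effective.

The last day of the proof-of-loss period: 2024/01/01 + 25 days = 2024/01/26.
The last day of the investigation period: 2024/01/26 + 20 days = 2024/02/15.
The last day of the appeal period: 90 calendar days after 2024/02/15 is 2024/05/15.
From Wednesday, 2024/05/15, 3 business days (May 16, May 17, May 20, skipping weekends) brings us to Monday, 2024/05/20, which is the date payment becomes effective.

2024/05/20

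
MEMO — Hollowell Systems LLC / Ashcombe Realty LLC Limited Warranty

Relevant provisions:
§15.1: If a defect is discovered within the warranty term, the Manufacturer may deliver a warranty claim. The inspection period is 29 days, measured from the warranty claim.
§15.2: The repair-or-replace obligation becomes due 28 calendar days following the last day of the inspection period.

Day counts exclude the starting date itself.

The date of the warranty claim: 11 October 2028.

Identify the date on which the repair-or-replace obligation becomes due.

7 December 2028

The last day of the inspection period: 11 October 2028 + 29 days = 9 November 2028.
The date on which the repair-or-replace obligation becomes due: 9 November 2028 + 28 days = 7 December 2028.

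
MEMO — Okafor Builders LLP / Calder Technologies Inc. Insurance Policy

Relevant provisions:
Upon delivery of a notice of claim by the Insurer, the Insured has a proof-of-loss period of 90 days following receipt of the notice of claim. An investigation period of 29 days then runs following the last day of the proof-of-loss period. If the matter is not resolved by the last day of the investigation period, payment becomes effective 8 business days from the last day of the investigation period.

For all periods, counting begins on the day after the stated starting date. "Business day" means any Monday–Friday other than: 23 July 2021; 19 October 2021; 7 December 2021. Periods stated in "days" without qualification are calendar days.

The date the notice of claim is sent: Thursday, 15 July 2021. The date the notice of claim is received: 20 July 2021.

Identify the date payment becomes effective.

26 November 2021

Adding 90 calendar days to 20 July 2021 gives 18 October 2021, which is the last day of the proof-of-loss period.
Adding 29 calendar days to 18 October 2021 gives 16 November 2021, which is the last day of the investigation period.
From Tuesday, 16 November 2021, 8 business days (Nov 17, Nov 18, Nov 19, Nov 22, Nov 23, Nov 24, Nov 25, Nov 26, skipping weekends) brings us to Friday, 26 November 2021, which is the date payment becomes effective.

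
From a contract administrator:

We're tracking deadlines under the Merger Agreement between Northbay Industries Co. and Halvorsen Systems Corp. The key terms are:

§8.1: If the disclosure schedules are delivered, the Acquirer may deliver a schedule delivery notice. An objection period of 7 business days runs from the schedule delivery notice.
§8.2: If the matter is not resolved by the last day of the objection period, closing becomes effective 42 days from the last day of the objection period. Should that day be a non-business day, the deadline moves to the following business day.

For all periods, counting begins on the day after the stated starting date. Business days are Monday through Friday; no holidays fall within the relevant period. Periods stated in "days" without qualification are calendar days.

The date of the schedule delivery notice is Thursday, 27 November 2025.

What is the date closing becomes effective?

19 January 2026

The last day of the objection period: 7 business days after Thursday, 27 November 2025, skipping weekends — Nov 28, Dec 1, Dec 2, Dec 3, Dec 4, Dec 5, Dec 8 — lands on Monday, 8 December 2025.
The date closing becomes effective: 8 December 2025 + 42 days = 19 January 2026. 19 January 2026 is a Monday, so no roll-forward applies.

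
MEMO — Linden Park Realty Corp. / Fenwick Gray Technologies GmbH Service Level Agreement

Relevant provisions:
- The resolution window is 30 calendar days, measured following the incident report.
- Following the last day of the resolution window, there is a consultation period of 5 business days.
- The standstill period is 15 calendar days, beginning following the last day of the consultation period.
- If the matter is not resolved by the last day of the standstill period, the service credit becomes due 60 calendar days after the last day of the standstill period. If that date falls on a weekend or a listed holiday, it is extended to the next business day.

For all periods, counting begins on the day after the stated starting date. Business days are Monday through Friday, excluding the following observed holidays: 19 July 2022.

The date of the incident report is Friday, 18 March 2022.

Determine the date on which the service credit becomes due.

The last day of the resolution window: 30 calendar days after 18 March 2022 is 17 April 2022.
The last day of the consultation period: counting 5 business days from Sunday, 17 April 2022 (Apr 18, Apr 19, Apr 20, Apr 21, Apr 22, skipping weekends) reaches Friday, 22 April 2022.
The last day of the standstill period: 15 calendar days after 22 April 2022 is 7 May 2022.
The date on which the service credit becomes due: 7 May 2022 + 60 days = 6 July 2022. 6 July 2022 is a Wednesday and is not a listed holiday, so no roll-forward applies.

6 July 2022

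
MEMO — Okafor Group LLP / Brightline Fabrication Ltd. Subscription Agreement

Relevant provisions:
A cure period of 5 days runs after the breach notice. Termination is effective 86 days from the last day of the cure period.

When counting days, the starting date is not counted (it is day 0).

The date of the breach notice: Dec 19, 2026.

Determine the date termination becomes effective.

The last day of the cure period: Dec 19, 2026 + 5 days = Dec 24, 2026.
The date termination becomes effective: 86 calendar days after Dec 24, 2026 is Mar 20, 2027.

Mar 20, 2027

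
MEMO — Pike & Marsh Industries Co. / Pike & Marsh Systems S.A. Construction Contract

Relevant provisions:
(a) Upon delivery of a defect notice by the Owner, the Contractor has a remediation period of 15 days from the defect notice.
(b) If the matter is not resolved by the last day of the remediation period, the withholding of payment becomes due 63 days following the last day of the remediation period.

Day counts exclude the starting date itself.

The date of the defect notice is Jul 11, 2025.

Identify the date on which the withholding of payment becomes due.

The last day of the remediation period: Jul 11, 2025 + 15 days = Jul 26, 2025.
The date on which the withholding of payment becomes due: Jul 26, 2025 + 63 days = Sep 27, 2025.

Sep 27, 2025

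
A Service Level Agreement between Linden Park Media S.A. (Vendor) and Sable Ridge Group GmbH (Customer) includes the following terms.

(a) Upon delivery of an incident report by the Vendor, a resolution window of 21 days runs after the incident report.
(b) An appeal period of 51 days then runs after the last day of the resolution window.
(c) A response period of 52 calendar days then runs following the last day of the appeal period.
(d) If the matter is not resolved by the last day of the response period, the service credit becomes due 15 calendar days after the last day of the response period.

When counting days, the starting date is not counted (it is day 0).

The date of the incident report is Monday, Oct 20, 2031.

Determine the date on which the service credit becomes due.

Mar 7, 2032

The last day of the resolution window: Oct 20, 2031 + 21 days = Nov 10, 2031.
Adding 51 calendar days to Nov 10, 2031 gives Dec 31, 2031, which is the last day of the appeal period.
The last day of the response period: 52 calendar days after Dec 31, 2031 is Feb 21, 2032.
The date on which the service credit becomes due: 15 calendar days after Feb 21, 2032 is Mar 7, 2032.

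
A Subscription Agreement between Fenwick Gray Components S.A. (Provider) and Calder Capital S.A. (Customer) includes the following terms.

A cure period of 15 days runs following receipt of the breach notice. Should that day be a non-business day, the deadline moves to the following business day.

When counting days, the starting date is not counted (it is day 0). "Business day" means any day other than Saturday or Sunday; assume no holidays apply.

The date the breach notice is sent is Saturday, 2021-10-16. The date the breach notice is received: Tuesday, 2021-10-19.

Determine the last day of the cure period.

Adding 15 calendar days to 2021-10-19 gives 2021-11-03, which is the last day of the cure period. 2021-11-03 is a Wednesday, so no roll-forward applies.

2021-11-03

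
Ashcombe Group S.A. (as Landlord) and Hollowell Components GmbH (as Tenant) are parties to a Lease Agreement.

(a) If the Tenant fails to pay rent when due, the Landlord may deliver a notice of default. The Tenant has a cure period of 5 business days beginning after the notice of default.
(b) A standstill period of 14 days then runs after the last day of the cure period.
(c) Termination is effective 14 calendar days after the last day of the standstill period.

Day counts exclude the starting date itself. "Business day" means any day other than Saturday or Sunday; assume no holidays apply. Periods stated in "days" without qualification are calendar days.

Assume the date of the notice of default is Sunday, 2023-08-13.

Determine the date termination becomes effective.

2023-09-15

From Sunday, 2023-08-13, 5 business days (Aug 14, Aug 15, Aug 16, Aug 17, Aug 18, skipping weekends) brings us to Friday, 2023-08-18, which is the last day of the cure period.
The last day of the standstill period: 14 calendar days after 2023-08-18 is 2023-09-01.
The date termination becomes effective: 14 calendar days after 2023-09-01 is 2023-09-15.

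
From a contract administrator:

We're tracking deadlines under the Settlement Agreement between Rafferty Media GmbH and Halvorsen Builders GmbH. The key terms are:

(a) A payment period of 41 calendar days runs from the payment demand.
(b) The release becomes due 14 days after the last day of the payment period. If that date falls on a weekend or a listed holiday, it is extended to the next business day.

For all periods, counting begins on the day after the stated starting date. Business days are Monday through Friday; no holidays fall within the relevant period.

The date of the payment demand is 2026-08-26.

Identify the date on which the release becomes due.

Adding 41 calendar days to 2026-08-26 gives 2026-10-06, which is the last day of the payment period.
The date on which the release becomes due: 2026-10-06 + 14 days = 2026-10-20. 2026-10-20 is a Tuesday, so no roll-forward applies.

2026-10-20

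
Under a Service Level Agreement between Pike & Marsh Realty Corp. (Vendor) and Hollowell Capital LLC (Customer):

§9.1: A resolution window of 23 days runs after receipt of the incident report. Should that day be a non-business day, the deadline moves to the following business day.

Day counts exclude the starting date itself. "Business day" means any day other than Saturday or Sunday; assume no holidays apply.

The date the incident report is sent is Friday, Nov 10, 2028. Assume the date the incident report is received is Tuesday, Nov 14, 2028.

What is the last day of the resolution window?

Adding 23 calendar days to Nov 14, 2028 gives Dec 7, 2028, which is the last day of the resolution window. Dec 7, 2028 is a Thursday, so no roll-forward applies.

Dec 7, 2028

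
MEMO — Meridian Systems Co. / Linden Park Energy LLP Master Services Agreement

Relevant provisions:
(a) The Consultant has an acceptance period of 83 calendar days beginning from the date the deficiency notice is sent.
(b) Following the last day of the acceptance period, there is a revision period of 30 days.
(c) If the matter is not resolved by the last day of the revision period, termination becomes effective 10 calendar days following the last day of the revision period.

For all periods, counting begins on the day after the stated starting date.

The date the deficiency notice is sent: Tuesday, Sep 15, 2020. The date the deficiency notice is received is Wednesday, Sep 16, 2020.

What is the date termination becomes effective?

Jan 16, 2021

The last day of the acceptance period: Sep 15, 2020 + 83 days = Dec 7, 2020.
The last day of the revision period: 30 calendar days after Dec 7, 2020 is Jan 6, 2021.
Adding 10 calendar days to Jan 6, 2021 gives Jan 16, 2021, which is the date termination becomes effective.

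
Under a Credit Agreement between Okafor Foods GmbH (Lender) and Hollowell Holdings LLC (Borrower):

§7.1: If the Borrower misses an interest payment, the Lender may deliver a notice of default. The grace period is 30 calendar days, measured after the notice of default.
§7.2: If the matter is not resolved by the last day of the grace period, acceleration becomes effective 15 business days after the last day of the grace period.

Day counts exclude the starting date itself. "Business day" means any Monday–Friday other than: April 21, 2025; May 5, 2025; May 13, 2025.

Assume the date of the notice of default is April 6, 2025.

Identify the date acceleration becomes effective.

May 28, 2025

The last day of the grace period: April 6, 2025 + 30 days = May 6, 2025.
The date acceleration becomes effective: counting 15 business days from Tuesday, May 6, 2025 (May 7, May 8, May 9, May 12, …, May 26, May 27, May 28, skipping weekends and the listed holiday on May 13) reaches Wednesday, May 28, 2025.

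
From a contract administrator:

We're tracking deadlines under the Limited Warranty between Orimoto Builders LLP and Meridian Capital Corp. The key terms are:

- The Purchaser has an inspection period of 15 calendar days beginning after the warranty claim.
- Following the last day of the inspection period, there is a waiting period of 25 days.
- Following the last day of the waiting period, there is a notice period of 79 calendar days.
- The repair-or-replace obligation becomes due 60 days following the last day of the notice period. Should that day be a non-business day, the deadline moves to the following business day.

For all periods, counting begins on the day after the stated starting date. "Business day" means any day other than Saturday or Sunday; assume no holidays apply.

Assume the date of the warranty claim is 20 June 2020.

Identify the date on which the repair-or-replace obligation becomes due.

The last day of the inspection period: 15 calendar days after 20 June 2020 is 5 July 2020.
The last day of the waiting period: 5 July 2020 + 25 days = 30 July 2020.
The last day of the notice period: 79 calendar days after 30 July 2020 is 17 October 2020.
The date on which the repair-or-replace obligation becomes due: 60 calendar days after 17 October 2020 is 16 December 2020. 16 December 2020 is a Wednesday, so no roll-forward applies.

16 December 2020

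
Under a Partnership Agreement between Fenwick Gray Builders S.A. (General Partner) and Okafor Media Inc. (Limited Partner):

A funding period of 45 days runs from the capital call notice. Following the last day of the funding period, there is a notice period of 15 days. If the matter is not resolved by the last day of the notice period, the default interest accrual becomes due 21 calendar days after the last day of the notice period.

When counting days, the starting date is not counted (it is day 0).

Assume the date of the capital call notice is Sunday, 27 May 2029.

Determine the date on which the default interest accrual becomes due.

Adding 45 calendar days to 27 May 2029 gives 11 July 2029, which is the last day of the funding period.
The last day of the notice period: 11 July 2029 + 15 days = 26 July 2029.
The date on which the default interest accrual becomes due: 21 calendar days after 26 July 2029 is 16 August 2029.

16 August 2029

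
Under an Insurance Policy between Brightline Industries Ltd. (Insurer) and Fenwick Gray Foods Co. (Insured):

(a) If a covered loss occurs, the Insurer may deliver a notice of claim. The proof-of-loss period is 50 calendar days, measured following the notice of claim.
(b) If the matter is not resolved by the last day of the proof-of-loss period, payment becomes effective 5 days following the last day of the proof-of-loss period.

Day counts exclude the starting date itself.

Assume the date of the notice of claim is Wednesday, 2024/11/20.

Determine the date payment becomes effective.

2025/01/14

The last day of the proof-of-loss period: 2024/11/20 + 50 days = 2025/01/09.
The date payment becomes effective: 5 calendar days after 2025/01/09 is 2025/01/14.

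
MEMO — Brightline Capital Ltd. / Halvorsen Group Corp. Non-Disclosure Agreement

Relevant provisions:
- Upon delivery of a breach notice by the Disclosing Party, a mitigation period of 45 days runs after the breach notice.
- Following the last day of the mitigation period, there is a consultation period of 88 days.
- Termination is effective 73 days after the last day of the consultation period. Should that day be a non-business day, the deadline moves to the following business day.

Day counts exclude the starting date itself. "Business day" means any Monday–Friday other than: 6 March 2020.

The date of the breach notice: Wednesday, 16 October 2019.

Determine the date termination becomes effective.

Adding 45 calendar days to 16 October 2019 gives 30 November 2019, which is the last day of the mitigation period.
Adding 88 calendar days to 30 November 2019 gives 26 February 2020, which is the last day of the consultation period.
Adding 73 calendar days to 26 February 2020 gives 9 May 2020, which is the date termination becomes effective. That falls on a Saturday, so it rolls to the next business day, Monday, 11 May 2020.

11 May 2020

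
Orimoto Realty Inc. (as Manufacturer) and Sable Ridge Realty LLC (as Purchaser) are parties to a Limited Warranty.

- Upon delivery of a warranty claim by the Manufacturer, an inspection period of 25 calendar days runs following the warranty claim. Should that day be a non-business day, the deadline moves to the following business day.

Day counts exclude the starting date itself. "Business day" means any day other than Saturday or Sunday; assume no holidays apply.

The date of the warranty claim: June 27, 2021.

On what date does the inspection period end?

Adding 25 calendar days to June 27, 2021 gives July 22, 2021, which is the last day of the inspection period. July 22, 2021 is a Thursday, so no roll-forward applies.

July 22, 2021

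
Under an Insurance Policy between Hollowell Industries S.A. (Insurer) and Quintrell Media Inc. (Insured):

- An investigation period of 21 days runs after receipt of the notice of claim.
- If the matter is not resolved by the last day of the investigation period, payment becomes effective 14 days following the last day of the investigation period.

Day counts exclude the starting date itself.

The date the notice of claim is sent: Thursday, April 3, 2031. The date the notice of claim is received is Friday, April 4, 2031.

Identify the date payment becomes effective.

May 9, 2031

The last day of the investigation period: 21 calendar days after April 4, 2031 is April 25, 2031.
The date payment becomes effective: April 25, 2031 + 14 days = May 9, 2031.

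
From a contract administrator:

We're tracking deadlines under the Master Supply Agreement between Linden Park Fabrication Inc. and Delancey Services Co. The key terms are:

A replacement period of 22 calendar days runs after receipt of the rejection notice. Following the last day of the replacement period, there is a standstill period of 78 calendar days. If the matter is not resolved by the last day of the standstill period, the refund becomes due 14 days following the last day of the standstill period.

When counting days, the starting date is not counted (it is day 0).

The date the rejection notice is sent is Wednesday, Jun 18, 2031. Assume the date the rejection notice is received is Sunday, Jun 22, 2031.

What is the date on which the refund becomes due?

Oct 14, 2031

The last day of the replacement period: Jun 22, 2031 + 22 days = Jul 14, 2031.
The last day of the standstill period: Jul 14, 2031 + 78 days = Sep 30, 2031.
The date on which the refund becomes due: 14 calendar days after Sep 30, 2031 is Oct 14, 2031.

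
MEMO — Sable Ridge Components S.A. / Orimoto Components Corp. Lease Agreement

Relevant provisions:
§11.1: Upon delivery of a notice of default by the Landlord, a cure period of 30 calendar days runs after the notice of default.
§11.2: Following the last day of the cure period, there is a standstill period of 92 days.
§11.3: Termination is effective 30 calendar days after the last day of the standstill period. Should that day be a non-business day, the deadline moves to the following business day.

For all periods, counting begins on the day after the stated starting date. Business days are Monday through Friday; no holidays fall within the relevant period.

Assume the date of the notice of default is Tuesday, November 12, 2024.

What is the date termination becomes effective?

April 14, 2025

Adding 30 calendar days to November 12, 2024 gives December 12, 2024, which is the last day of the cure period.
Adding 92 calendar days to December 12, 2024 gives March 14, 2025, which is the last day of the standstill period.
Adding 30 calendar days to March 14, 2025 gives April 13, 2025, which is the date termination becomes effective. That falls on a Sunday, so it rolls to the next business day, Monday, April 14, 2025.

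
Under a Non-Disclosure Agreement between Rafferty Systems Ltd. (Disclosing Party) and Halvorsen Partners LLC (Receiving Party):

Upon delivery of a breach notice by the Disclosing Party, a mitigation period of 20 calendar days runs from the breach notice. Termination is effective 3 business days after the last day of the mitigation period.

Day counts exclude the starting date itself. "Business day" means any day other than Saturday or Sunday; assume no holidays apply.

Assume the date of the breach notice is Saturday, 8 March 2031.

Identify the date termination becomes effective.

2 April 2031

The last day of the mitigation period: 20 calendar days after 8 March 2031 is 28 March 2031.
The date termination becomes effective: 3 business days after Friday, 28 March 2031, skipping weekends — Mar 31, Apr 1, Apr 2 — lands on Wednesday, 2 April 2031.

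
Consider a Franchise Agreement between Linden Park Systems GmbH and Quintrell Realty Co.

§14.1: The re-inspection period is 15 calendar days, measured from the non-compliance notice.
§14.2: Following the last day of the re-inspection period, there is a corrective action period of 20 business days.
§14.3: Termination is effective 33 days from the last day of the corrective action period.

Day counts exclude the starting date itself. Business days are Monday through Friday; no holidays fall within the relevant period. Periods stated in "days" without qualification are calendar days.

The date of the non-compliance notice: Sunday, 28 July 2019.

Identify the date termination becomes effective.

The last day of the re-inspection period: 15 calendar days after 28 July 2019 is 12 August 2019.
The last day of the corrective action period: counting 20 business days from Monday, 12 August 2019 (Aug 13, Aug 14, Aug 15, Aug 16, …, Sep 5, Sep 6, Sep 9, skipping weekends) reaches Monday, 9 September 2019.
Adding 33 calendar days to 9 September 2019 gives 12 October 2019, which is the date termination becomes effective.

12 October 2019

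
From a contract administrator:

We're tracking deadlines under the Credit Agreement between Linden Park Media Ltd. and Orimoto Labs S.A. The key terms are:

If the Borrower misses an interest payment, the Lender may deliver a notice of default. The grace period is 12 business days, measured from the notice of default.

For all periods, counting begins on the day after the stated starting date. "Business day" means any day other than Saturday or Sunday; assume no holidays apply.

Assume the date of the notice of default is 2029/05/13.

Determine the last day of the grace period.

2029/05/29

The last day of the grace period: 12 business days after Sunday, 2029/05/13, skipping weekends — May 14, May 15, May 16, May 17, …, May 25, May 28, May 29 — lands on Tuesday, 2029/05/29.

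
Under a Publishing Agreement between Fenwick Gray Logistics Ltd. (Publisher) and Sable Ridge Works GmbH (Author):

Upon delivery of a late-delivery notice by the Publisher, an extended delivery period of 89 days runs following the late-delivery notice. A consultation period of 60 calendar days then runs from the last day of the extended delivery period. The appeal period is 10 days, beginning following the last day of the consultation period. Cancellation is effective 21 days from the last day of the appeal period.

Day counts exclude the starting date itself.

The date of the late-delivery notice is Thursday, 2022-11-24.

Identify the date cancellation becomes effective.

2023-05-23

The last day of the extended delivery period: 89 calendar days after 2022-11-24 is 2023-02-21.
The last day of the consultation period: 2023-02-21 + 60 days = 2023-04-22.
The last day of the appeal period: 10 calendar days after 2023-04-22 is 2023-05-02.
The date cancellation becomes effective: 21 calendar days after 2023-05-02 is 2023-05-23.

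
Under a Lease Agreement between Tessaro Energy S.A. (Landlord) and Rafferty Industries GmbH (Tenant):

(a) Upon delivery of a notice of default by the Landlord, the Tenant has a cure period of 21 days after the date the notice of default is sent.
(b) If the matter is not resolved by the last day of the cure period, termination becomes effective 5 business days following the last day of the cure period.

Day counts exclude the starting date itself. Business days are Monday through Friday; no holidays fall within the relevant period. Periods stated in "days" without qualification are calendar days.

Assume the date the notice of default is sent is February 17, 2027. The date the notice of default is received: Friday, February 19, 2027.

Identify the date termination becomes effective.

March 17, 2027

Adding 21 calendar days to February 17, 2027 gives March 10, 2027, which is the last day of the cure period.
From Wednesday, March 10, 2027, 5 business days (Mar 11, Mar 12, Mar 15, Mar 16, Mar 17, skipping weekends) brings us to Wednesday, March 17, 2027, which is the date termination becomes effective.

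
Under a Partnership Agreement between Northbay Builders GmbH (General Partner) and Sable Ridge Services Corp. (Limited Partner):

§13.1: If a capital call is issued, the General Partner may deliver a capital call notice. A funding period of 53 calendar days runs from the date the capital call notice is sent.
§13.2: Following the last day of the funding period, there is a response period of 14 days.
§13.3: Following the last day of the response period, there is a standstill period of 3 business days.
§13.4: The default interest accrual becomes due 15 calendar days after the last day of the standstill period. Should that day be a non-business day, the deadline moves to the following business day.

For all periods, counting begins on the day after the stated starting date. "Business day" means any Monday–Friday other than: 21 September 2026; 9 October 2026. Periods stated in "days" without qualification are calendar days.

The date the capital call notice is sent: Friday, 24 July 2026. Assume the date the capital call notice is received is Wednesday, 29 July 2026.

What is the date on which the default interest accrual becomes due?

19 October 2026

Adding 53 calendar days to 24 July 2026 gives 15 September 2026, which is the last day of the funding period.
Adding 14 calendar days to 15 September 2026 gives 29 September 2026, which is the last day of the response period.
The last day of the standstill period: counting 3 business days from Tuesday, 29 September 2026 (Sep 30, Oct 1, Oct 2, skipping weekends) reaches Friday, 2 October 2026.
The date on which the default interest accrual becomes due: 15 calendar days after 2 October 2026 is 17 October 2026. That falls on a Saturday, so it rolls to the next business day, Monday, 19 October 2026.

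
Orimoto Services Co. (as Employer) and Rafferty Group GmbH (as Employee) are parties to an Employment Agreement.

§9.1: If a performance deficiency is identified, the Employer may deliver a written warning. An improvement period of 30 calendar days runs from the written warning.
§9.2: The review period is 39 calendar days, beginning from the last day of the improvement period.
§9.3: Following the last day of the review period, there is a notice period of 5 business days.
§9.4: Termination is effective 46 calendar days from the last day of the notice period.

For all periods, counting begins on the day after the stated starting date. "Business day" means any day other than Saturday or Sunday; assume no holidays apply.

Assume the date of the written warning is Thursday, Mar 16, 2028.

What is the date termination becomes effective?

Adding 30 calendar days to Mar 16, 2028 gives Apr 15, 2028, which is the last day of the improvement period.
The last day of the review period: Apr 15, 2028 + 39 days = May 24, 2028.
The last day of the notice period: 5 business days after Wednesday, May 24, 2028, skipping weekends — May 25, May 26, May 29, May 30, May 31 — lands on Wednesday, May 31, 2028.
The date termination becomes effective: May 31, 2028 + 46 days = Jul 16, 2028.

Jul 16, 2028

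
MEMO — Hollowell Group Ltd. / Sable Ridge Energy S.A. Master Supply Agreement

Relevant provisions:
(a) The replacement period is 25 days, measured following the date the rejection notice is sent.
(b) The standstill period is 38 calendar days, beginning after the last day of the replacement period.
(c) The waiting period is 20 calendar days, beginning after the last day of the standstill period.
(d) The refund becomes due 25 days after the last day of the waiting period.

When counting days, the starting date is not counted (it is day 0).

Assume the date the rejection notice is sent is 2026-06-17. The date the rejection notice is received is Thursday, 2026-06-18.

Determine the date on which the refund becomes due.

The last day of the replacement period: 2026-06-17 + 25 days = 2026-07-12.
The last day of the standstill period: 2026-07-12 + 38 days = 2026-08-19.
The last day of the waiting period: 20 calendar days after 2026-08-19 is 2026-09-08.
Adding 25 calendar days to 2026-09-08 gives 2026-10-03, which is the date on which the refund becomes due.

2026-10-03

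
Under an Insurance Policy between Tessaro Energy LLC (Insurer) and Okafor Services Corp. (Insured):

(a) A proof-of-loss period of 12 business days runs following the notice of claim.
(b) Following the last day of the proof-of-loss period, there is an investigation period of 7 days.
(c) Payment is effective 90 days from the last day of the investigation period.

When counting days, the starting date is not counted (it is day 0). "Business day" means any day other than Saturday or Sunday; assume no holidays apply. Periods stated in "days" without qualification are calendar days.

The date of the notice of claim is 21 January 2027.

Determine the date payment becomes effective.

From Thursday, 21 January 2027, 12 business days (Jan 22, Jan 25, Jan 26, Jan 27, …, Feb 4, Feb 5, Feb 8, skipping weekends) brings us to Monday, 8 February 2027, which is the last day of the proof-of-loss period.
The last day of the investigation period: 7 calendar days after 8 February 2027 is 15 February 2027.
The date payment becomes effective: 15 February 2027 + 90 days = 16 May 2027.

16 May 2027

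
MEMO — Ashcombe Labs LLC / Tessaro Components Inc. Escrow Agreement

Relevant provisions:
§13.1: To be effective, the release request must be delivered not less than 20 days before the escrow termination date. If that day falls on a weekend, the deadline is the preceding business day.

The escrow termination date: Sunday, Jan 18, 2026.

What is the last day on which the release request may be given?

Dec 29, 2025

Counting back 20 calendar days from Jan 18, 2026 gives Dec 29, 2025. That is a Monday, so no adjustment is needed.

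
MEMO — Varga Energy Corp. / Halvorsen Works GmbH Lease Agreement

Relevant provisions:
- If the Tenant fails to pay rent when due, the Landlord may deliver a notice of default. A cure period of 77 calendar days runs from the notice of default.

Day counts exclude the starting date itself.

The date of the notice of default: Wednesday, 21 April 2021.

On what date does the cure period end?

The last day of the cure period: 21 April 2021 + 77 days = 7 July 2021.

7 July 2021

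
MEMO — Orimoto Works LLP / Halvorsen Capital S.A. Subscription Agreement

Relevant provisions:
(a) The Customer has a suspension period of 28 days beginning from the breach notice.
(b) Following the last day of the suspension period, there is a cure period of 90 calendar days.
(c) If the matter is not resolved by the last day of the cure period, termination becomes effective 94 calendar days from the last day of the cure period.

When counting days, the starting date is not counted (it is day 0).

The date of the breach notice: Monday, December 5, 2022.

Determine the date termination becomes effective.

The last day of the suspension period: December 5, 2022 + 28 days = January 2, 2023.
The last day of the cure period: 90 calendar days after January 2, 2023 is April 2, 2023.
Adding 94 calendar days to April 2, 2023 gives July 5, 2023, which is the date termination becomes effective.

July 5, 2023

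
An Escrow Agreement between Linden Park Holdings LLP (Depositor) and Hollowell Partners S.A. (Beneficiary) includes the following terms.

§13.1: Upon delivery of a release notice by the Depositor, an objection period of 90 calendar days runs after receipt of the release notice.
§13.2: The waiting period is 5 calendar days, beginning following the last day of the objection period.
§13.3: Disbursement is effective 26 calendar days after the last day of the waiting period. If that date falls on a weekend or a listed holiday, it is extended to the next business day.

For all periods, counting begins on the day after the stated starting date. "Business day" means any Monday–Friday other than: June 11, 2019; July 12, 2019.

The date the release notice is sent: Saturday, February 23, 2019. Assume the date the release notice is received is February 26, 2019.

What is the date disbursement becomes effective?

June 27, 2019

The last day of the objection period: February 26, 2019 + 90 days = May 27, 2019.
The last day of the waiting period: May 27, 2019 + 5 days = June 1, 2019.
The date disbursement becomes effective: June 1, 2019 + 26 days = June 27, 2019. June 27, 2019 is a Thursday and is not a listed holiday, so no roll-forward applies.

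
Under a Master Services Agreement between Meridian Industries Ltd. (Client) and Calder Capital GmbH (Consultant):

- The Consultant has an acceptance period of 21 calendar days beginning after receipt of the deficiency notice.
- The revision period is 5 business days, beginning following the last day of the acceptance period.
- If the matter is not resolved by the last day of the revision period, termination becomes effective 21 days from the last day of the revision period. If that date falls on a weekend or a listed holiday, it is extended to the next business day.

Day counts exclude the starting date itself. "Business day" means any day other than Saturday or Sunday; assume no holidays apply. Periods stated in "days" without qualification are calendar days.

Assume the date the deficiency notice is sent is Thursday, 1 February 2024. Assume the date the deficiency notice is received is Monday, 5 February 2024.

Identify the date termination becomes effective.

25 March 2024

The last day of the acceptance period: 21 calendar days after 5 February 2024 is 26 February 2024.
The last day of the revision period: counting 5 business days from Monday, 26 February 2024 (Feb 27, Feb 28, Feb 29, Mar 1, Mar 4, skipping weekends) reaches Monday, 4 March 2024.
The date termination becomes effective: 21 calendar days after 4 March 2024 is 25 March 2024. 25 March 2024 is a Monday, so no roll-forward applies.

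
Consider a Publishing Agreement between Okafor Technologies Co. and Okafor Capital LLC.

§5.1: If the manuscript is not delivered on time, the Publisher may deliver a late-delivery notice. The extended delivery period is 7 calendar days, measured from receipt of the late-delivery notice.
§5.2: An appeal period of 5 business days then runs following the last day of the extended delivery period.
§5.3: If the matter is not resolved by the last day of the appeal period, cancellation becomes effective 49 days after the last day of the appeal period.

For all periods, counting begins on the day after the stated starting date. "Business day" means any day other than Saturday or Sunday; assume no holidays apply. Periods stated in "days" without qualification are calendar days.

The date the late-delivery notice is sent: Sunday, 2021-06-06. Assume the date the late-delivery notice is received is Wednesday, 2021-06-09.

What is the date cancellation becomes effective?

2021-08-11

The last day of the extended delivery period: 2021-06-09 + 7 days = 2021-06-16.
The last day of the appeal period: 5 business days after Wednesday, 2021-06-16, skipping weekends — Jun 17, Jun 18, Jun 21, Jun 22, Jun 23 — lands on Wednesday, 2021-06-23.
The date cancellation becomes effective: 49 calendar days after 2021-06-23 is 2021-08-11.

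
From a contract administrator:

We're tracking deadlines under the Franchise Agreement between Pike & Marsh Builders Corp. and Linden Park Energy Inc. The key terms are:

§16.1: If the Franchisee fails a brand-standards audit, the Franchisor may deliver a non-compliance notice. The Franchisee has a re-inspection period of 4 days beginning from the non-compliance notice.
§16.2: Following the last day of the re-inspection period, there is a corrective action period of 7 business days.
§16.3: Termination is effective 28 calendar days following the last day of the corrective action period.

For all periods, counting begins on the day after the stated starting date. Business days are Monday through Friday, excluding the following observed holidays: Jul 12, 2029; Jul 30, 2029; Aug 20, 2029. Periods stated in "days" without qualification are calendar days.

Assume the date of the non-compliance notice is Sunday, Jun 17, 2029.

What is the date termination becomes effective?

Jul 30, 2029

The last day of the re-inspection period: Jun 17, 2029 + 4 days = Jun 21, 2029.
From Thursday, Jun 21, 2029, 7 business days (Jun 22, Jun 25, Jun 26, Jun 27, Jun 28, Jun 29, Jul 2, skipping weekends) brings us to Monday, Jul 2, 2029, which is the last day of the corrective action period.
Adding 28 calendar days to Jul 2, 2029 gives Jul 30, 2029, which is the date termination becomes effective.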